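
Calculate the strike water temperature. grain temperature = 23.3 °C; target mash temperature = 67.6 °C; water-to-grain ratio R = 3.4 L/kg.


T_strike = (0.41/R)·(T_mash − T_grain) + T_mash
T_strike = (0.41/3.4)·(67.6 − 23.3) + 67.6

72.9421 °C


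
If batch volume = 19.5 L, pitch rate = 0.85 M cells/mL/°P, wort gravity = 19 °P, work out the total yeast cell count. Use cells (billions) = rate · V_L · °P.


cells = 0.85 · 19.5 · 19

314.9250 billion cells


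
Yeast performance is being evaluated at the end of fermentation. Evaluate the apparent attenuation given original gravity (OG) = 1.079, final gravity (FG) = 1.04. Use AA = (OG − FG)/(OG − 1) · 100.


AA = (1.079 − 1.04)/(1.079 − 1) · 100

49.3671 %


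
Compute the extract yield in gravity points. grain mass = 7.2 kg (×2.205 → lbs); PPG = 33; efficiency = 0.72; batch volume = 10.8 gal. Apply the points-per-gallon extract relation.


points = lbs × PPG × eff / vol
lbs = 7.2 × 2.205 = 15.8760
points = 15.8760 × 33 × 0.72 / 10.8

34.9272 points


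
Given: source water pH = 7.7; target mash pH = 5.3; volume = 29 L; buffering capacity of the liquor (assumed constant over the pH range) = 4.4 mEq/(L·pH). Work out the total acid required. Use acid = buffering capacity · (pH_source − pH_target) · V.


acid = 4.4 · (7.7 − 5.3) · 29

306.2400 mEq


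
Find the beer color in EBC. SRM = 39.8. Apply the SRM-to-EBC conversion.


EBC = SRM · 1.97
EBC = 39.8 · 1.97

78.4060 EBC


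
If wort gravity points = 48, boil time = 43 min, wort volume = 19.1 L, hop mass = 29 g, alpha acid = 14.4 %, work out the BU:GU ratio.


U = 1.65·0.000125^(GP/1000)·(1−e^(−0.04t))/4.15;  IBU = (α/100)·m·U·1000/V;  BU:GU = IBU/GP
U = 1.65·0.000125^(48/1000)·(1−e^(−0.04·43))/4.15 = 0.2120
IBU = (14.4/100)·29·0.2120·1000/19.1 = 46.3578
BU:GU = 46.3578/48

0.9658


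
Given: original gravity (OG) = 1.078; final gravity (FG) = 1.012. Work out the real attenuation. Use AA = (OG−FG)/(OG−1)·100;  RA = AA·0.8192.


AA = (1.078 − 1.012)/(1.078 − 1)·100 = 84.6154
RA = 84.6154·0.8192

69.3169 %


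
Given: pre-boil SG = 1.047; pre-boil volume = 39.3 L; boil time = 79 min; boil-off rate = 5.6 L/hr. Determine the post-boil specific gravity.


V_post = V_pre − rate·(t/60);  SG_post = 1 + (SG_pre−1)·V_pre/V_post
V_post = 39.3 − 5.6·(79/60) = 31.9267
SG_post = 1 + (1.047 − 1)·39.3/31.9267

1.0579


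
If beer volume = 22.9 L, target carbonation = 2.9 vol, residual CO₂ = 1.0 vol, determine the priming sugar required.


sugar = (target − residual)·4.0·V
sugar = (2.9 − 1.0)·4.0·22.9

174.0400 g


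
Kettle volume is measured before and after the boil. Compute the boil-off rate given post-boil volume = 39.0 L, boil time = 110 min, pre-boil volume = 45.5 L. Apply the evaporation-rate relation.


rate = (V_pre − V_post) / (t_min/60)
rate = (45.5 − 39.0) / (110/60)

3.5455 L/hr


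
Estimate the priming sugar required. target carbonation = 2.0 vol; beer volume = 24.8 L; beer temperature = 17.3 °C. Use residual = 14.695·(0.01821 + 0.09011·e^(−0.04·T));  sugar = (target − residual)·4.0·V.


residual = 14.695·(0.01821 + 0.09011·e^(−0.04·17.3)) = 0.9304
sugar = (2.0 − 0.9304)·4.0·24.8

106.1004 g


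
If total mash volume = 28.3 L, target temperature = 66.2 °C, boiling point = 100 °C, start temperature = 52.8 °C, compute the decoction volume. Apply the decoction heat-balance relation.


V_dec = V_total·(T_target − T_start)/(T_boil − T_start)
V_dec = 28.3·(66.2 − 52.8)/(100 − 52.8)

8.0343 L


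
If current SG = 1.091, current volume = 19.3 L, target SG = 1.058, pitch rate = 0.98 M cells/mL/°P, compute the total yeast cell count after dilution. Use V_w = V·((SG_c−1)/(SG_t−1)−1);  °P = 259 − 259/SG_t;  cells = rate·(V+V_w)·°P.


V_w = 19.3·((1.091−1)/(1.058−1)−1) = 10.9810
V_final = 19.3 + 10.9810 = 30.2810
°P = 259 − 259/1.058 = 14.1985
cells = 0.98·30.2810·14.1985

421.3460 billion cells


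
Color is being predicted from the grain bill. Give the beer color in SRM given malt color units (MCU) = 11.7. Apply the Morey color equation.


SRM = 1.4922 · MCU^0.6859
SRM = 1.4922 · 11.7^0.6859

8.0630 SRM


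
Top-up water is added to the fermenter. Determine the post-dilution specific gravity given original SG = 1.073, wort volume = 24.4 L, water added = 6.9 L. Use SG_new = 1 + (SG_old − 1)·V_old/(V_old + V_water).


pts = (1.073 − 1)·1000·24.4/(24.4 + 6.9) = 56.9073
SG_new = 1 + 56.9073/1000

1.0569


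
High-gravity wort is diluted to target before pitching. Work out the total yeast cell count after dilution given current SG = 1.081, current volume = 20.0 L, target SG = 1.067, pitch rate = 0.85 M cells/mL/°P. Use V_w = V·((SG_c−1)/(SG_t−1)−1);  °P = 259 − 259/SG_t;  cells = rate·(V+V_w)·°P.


V_w = 20.0·((1.081−1)/(1.067−1)−1) = 4.1791
V_final = 20.0 + 4.1791 = 24.1791
°P = 259 − 259/1.067 = 16.2634
cells = 0.85·24.1791·16.2634

334.2484 billion cells


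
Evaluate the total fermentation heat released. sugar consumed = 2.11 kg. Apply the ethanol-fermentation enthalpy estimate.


Q = m_sugar · 590 kJ/kg
Q = 2.11 · 590

1244.9000 kJ


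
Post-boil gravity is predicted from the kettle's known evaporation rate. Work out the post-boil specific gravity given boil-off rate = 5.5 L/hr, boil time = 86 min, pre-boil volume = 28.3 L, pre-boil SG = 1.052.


V_post = V_pre − rate·(t/60);  SG_post = 1 + (SG_pre−1)·V_pre/V_post
V_post = 28.3 − 5.5·(86/60) = 20.4167
SG_post = 1 + (1.052 − 1)·28.3/20.4167

1.0721


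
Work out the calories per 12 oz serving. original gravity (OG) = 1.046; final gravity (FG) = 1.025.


ABW = (OG−FG)·131.25·0.79/FG;  °P = 259 − 259/SG (for OG→OE and FG→AE);  RE = 0.1808·OE + 0.8192·AE;  Cal = (6.9·ABW + 4·(RE−0.1))·FG·3.55
ABW = (1.046 − 1.025)·131.25·0.79/1.025 = 2.1243
OE = 259 − 259/1.046 = 11.3901 °P
AE = 259 − 259/1.025 = 6.3171 °P
RE = 0.1808·11.3901 + 0.8192·6.3171 = 7.2343 °P
Cal = (6.9·2.1243 + 4·(7.2343−0.1))·1.025·3.55

157.1756 kcal


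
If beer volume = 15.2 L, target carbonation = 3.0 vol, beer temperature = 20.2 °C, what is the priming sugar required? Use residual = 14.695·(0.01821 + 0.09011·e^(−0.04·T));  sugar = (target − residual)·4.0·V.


residual = 14.695·(0.01821 + 0.09011·e^(−0.04·20.2)) = 0.8578
sugar = (3.0 − 0.8578)·4.0·15.2

130.2432 g


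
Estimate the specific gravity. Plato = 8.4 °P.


SG = 259/(259 − P)
SG = 259/(259 − 8.4)

1.0335


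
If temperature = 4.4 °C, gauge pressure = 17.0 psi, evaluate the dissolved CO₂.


vols = (P + 14.695)·(0.01821 + 0.09011·e^(−0.04·T))
vols = (17.0 + 14.695)·(0.01821 + 0.09011·e^(−0.04·4.4))

2.9723 volumes


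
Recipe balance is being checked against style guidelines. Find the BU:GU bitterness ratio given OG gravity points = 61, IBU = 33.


BU:GU = IBU / OG_points
BU:GU = 33 / 61

0.5410


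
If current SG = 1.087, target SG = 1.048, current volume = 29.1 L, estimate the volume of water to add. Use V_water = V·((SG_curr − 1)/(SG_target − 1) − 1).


V_water = 29.1·((1.087 − 1)/(1.048 − 1) − 1)

23.6437 L


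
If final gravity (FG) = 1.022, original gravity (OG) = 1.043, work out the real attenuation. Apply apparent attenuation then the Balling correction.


AA = (OG−FG)/(OG−1)·100;  RA = AA·0.8192
AA = (1.043 − 1.022)/(1.043 − 1)·100 = 48.8372
RA = 48.8372·0.8192

40.0074 %


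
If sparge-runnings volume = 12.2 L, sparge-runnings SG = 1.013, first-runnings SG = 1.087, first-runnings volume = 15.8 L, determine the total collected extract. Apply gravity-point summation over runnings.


total = Σ (SG_i − 1)·1000·V_i
first = (1.087 − 1)·1000·15.8 = 1374.6000
sparge = (1.013 − 1)·1000·12.2 = 158.6000
total = 1374.6000 + 158.6000

1533.2000 gravity·L


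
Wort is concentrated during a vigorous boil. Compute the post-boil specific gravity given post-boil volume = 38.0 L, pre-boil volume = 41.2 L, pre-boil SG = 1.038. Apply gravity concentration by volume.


SG_post = 1 + (SG_pre − 1)·V_pre/V_post
pts_pre = (1.038 − 1)·1000 = 38.0000
pts_post = 38.0000·41.2/38.0 = 41.2000
SG_post = 1 + 41.2000/1000

1.0412


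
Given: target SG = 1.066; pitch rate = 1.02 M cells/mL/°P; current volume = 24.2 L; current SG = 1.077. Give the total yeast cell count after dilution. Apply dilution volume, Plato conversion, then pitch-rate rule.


V_w = V·((SG_c−1)/(SG_t−1)−1);  °P = 259 − 259/SG_t;  cells = rate·(V+V_w)·°P
V_w = 24.2·((1.077−1)/(1.066−1)−1) = 4.0333
V_final = 24.2 + 4.0333 = 28.2333
°P = 259 − 259/1.066 = 16.0356
cells = 1.02·28.2333·16.0356

461.7946 billion cells


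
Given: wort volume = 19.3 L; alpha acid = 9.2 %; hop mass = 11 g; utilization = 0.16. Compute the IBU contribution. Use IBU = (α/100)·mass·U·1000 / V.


IBU = (9.2/100)·11·0.16·1000 / 19.3

8.3896 IBU


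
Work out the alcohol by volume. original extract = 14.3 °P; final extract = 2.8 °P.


SG = 259/(259 − P);  ABV = (OG − FG)·131.25
OG = 259/(259 − 14.3) = 1.0584
FG = 259/(259 − 2.8) = 1.0109
ABV = (1.0584 − 1.0109)·131.25

6.2357 % ABV


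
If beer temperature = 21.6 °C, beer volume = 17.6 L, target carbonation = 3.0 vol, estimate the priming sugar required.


residual = 14.695·(0.01821 + 0.09011·e^(−0.04·T));  sugar = (target − residual)·4.0·V
residual = 14.695·(0.01821 + 0.09011·e^(−0.04·21.6)) = 0.8257
sugar = (3.0 − 0.8257)·4.0·17.6

153.0710 g


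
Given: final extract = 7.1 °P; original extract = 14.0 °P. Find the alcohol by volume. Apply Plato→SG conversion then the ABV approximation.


SG = 259/(259 − P);  ABV = (OG − FG)·131.25
OG = 259/(259 − 14.0) = 1.0571
FG = 259/(259 − 7.1) = 1.0282
ABV = (1.0571 − 1.0282)·131.25

3.8006 % ABV


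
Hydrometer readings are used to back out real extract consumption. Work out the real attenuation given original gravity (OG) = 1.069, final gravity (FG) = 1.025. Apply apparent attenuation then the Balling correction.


AA = (OG−FG)/(OG−1)·100;  RA = AA·0.8192
AA = (1.069 − 1.025)/(1.069 − 1)·100 = 63.7681
RA = 63.7681·0.8192

52.2388 %


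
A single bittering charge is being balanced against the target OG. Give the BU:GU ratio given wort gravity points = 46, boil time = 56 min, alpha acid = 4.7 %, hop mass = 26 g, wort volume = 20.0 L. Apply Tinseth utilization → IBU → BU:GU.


U = 1.65·0.000125^(GP/1000)·(1−e^(−0.04t))/4.15;  IBU = (α/100)·m·U·1000/V;  BU:GU = IBU/GP
U = 1.65·0.000125^(46/1000)·(1−e^(−0.04·56))/4.15 = 0.2350
IBU = (4.7/100)·26·0.2350·1000/20.0 = 14.3565
BU:GU = 14.3565/46

0.3121


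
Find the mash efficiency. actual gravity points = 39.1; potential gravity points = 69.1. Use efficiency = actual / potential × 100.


efficiency = 39.1 / 69.1 × 100

56.5847 %


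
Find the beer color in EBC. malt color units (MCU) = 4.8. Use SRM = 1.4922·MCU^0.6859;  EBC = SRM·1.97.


SRM = 1.4922·4.8^0.6859 = 4.3761
EBC = 4.3761·1.97

8.6210 EBC


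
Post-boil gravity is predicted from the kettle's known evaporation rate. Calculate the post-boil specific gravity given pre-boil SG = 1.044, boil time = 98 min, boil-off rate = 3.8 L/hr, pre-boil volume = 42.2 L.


V_post = V_pre − rate·(t/60);  SG_post = 1 + (SG_pre−1)·V_pre/V_post
V_post = 42.2 − 3.8·(98/60) = 35.9933
SG_post = 1 + (1.044 − 1)·42.2/35.9933

1.0516


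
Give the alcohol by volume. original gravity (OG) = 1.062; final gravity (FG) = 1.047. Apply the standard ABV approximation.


ABV = (OG − FG) · 131.25
ABV = (1.062 − 1.047) · 131.25

1.9688 % ABV


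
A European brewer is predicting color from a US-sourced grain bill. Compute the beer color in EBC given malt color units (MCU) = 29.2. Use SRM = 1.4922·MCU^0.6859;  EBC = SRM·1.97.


SRM = 1.4922·29.2^0.6859 = 15.0985
EBC = 15.0985·1.97

29.7440 EBC


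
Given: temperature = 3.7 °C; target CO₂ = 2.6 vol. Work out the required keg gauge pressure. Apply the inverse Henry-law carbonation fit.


psi = vols/(0.01821 + 0.09011·e^(−0.04·T)) − 14.695
psi = 2.6/(0.01821 + 0.09011·e^(−0.04·3.7)) − 14.695

12.4099 psi


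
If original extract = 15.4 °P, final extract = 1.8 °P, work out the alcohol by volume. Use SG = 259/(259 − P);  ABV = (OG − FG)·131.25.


OG = 259/(259 − 15.4) = 1.0632
FG = 259/(259 − 1.8) = 1.0070
ABV = (1.0632 − 1.0070)·131.25

7.3789 % ABV


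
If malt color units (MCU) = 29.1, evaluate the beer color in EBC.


SRM = 1.4922·MCU^0.6859;  EBC = SRM·1.97
SRM = 1.4922·29.1^0.6859 = 15.0630
EBC = 15.0630·1.97

29.6741 EBC


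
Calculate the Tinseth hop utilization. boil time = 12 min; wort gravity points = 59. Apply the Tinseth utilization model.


U = 1.65·0.000125^(GP/1000) · (1 − e^(−0.04·t))/4.15
bigness = 1.65·0.000125^(59/1000) = 0.9710
boil_factor = (1 − e^(−0.04·12))/4.15 = 0.0919
U = 0.9710 · 0.0919

0.0892


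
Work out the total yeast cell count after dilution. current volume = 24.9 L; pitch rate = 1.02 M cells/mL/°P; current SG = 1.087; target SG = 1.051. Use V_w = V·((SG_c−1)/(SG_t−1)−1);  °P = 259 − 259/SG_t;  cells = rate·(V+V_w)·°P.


V_w = 24.9·((1.087−1)/(1.051−1)−1) = 17.5765
V_final = 24.9 + 17.5765 = 42.4765
°P = 259 − 259/1.051 = 12.5680
cells = 1.02·42.4765·12.5680

544.5225 billion cells


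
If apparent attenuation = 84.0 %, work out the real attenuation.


RA = AA · 0.8192
RA = 84.0 · 0.8192

68.8128 %


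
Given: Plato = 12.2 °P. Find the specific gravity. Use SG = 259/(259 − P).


SG = 259/(259 − 12.2)

1.0494


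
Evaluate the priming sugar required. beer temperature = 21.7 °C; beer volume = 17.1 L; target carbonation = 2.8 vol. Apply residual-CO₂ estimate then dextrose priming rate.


residual = 14.695·(0.01821 + 0.09011·e^(−0.04·T));  sugar = (target − residual)·4.0·V
residual = 14.695·(0.01821 + 0.09011·e^(−0.04·21.7)) = 0.8235
sugar = (2.8 − 0.8235)·4.0·17.1

135.1948 g


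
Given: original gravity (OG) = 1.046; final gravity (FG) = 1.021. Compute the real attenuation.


AA = (OG−FG)/(OG−1)·100;  RA = AA·0.8192
AA = (1.046 − 1.021)/(1.046 − 1)·100 = 54.3478
RA = 54.3478·0.8192

44.5217 %


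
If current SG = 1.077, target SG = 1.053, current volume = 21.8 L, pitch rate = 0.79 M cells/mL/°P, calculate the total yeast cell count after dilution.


V_w = V·((SG_c−1)/(SG_t−1)−1);  °P = 259 − 259/SG_t;  cells = rate·(V+V_w)·°P
V_w = 21.8·((1.077−1)/(1.053−1)−1) = 9.8717
V_final = 21.8 + 9.8717 = 31.6717
°P = 259 − 259/1.053 = 13.0361
cells = 0.79·31.6717·13.0361

326.1713 billion cells


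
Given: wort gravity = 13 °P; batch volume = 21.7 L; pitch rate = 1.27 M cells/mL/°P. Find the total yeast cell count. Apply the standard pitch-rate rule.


cells (billions) = rate · V_L · °P
cells = 1.27 · 21.7 · 13

358.2670 billion cells


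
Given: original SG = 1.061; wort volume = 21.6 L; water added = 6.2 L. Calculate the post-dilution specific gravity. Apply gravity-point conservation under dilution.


SG_new = 1 + (SG_old − 1)·V_old/(V_old + V_water)
pts = (1.061 − 1)·1000·21.6/(21.6 + 6.2) = 47.3957
SG_new = 1 + 47.3957/1000

1.0474


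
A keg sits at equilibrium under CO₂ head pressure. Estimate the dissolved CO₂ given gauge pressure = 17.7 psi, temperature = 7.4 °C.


vols = (P + 14.695)·(0.01821 + 0.09011·e^(−0.04·T))
vols = (17.7 + 14.695)·(0.01821 + 0.09011·e^(−0.04·7.4))

2.7611 volumes


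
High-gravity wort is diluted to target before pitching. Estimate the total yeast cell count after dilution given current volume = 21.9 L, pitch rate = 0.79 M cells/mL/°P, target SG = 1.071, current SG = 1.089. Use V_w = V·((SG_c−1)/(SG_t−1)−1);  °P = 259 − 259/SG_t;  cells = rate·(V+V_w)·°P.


V_w = 21.9·((1.089−1)/(1.071−1)−1) = 5.5521
V_final = 21.9 + 5.5521 = 27.4521
°P = 259 − 259/1.071 = 17.1699
cells = 0.79·27.4521·17.1699

372.3673 billion cells


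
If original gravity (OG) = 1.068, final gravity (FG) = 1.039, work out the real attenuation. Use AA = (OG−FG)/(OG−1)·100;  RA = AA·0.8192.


AA = (1.068 − 1.039)/(1.068 − 1)·100 = 42.6471
RA = 42.6471·0.8192

34.9365 %


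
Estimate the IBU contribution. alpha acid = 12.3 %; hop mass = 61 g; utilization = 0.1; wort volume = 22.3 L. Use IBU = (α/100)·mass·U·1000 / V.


IBU = (12.3/100)·61·0.1·1000 / 22.3

33.6457 IBU


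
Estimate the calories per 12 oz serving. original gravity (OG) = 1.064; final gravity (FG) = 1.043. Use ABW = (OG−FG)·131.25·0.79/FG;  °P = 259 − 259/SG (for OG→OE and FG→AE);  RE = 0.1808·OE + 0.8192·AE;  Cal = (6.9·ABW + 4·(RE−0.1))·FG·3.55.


ABW = (1.064 − 1.043)·131.25·0.79/1.043 = 2.0877
OE = 259 − 259/1.064 = 15.5789 °P
AE = 259 − 259/1.043 = 10.6779 °P
RE = 0.1808·15.5789 + 0.8192·10.6779 = 11.5640 °P
Cal = (6.9·2.0877 + 4·(11.5640−0.1))·1.043·3.55

223.1246 kcal


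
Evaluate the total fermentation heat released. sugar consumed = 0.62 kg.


Q = m_sugar · 590 kJ/kg
Q = 0.62 · 590

365.8000 kJ


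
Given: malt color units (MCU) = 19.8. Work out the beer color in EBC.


SRM = 1.4922·MCU^0.6859;  EBC = SRM·1.97
SRM = 1.4922·19.8^0.6859 = 11.5667
EBC = 11.5667·1.97

22.7864 EBC


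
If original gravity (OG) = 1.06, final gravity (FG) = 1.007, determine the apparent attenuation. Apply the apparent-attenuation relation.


AA = (OG − FG)/(OG − 1) · 100
AA = (1.06 − 1.007)/(1.06 − 1) · 100

88.3333 %


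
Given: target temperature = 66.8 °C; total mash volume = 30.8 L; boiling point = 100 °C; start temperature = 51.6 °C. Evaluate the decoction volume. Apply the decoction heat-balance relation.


V_dec = V_total·(T_target − T_start)/(T_boil − T_start)
V_dec = 30.8·(66.8 − 51.6)/(100 − 51.6)

9.6727 L


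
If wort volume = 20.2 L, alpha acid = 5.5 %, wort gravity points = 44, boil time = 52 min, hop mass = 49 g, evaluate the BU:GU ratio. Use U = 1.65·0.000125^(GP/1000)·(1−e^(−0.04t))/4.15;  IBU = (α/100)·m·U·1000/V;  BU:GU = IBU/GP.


U = 1.65·0.000125^(44/1000)·(1−e^(−0.04·52))/4.15 = 0.2343
IBU = (5.5/100)·49·0.2343·1000/20.2 = 31.2572
BU:GU = 31.2572/44

0.7104


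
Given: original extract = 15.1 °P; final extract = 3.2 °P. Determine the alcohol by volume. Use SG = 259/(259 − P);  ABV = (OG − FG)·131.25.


OG = 259/(259 − 15.1) = 1.0619
FG = 259/(259 − 3.2) = 1.0125
ABV = (1.0619 − 1.0125)·131.25

6.4839 % ABV


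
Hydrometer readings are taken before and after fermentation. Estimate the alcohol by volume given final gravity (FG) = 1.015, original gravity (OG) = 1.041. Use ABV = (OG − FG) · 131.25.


ABV = (1.041 − 1.015) · 131.25

3.4125 % ABV


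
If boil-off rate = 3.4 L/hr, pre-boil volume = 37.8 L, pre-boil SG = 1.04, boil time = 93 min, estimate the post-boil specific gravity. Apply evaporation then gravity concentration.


V_post = V_pre − rate·(t/60);  SG_post = 1 + (SG_pre−1)·V_pre/V_post
V_post = 37.8 − 3.4·(93/60) = 32.5300
SG_post = 1 + (1.04 − 1)·37.8/32.5300

1.0465


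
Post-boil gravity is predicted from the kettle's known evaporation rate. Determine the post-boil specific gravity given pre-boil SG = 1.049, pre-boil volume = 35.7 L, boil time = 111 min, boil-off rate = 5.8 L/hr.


V_post = V_pre − rate·(t/60);  SG_post = 1 + (SG_pre−1)·V_pre/V_post
V_post = 35.7 − 5.8·(111/60) = 24.9700
SG_post = 1 + (1.049 − 1)·35.7/24.9700

1.0701


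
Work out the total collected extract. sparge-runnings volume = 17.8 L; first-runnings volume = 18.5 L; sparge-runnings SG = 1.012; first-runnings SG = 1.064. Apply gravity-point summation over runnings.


total = Σ (SG_i − 1)·1000·V_i
first = (1.064 − 1)·1000·18.5 = 1184.0000
sparge = (1.012 − 1)·1000·17.8 = 213.6000
total = 1184.0000 + 213.6000

1397.6000 gravity·L


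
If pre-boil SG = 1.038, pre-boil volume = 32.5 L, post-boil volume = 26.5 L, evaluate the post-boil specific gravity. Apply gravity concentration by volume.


SG_post = 1 + (SG_pre − 1)·V_pre/V_post
pts_pre = (1.038 − 1)·1000 = 38.0000
pts_post = 38.0000·32.5/26.5 = 46.6038
SG_post = 1 + 46.6038/1000

1.0466


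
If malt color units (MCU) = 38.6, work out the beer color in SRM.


SRM = 1.4922 · MCU^0.6859
SRM = 1.4922 · 38.6^0.6859

18.2838 SRM


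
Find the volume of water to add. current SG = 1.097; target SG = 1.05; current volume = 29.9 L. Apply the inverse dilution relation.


V_water = V·((SG_curr − 1)/(SG_target − 1) − 1)
V_water = 29.9·((1.097 − 1)/(1.05 − 1) − 1)

28.1060 L


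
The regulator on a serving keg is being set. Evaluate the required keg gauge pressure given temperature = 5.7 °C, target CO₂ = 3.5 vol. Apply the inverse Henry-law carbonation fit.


psi = vols/(0.01821 + 0.09011·e^(−0.04·T)) − 14.695
psi = 3.5/(0.01821 + 0.09011·e^(−0.04·5.7)) − 14.695

24.2160 psi


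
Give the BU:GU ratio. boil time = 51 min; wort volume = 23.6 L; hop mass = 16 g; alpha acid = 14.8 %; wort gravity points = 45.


U = 1.65·0.000125^(GP/1000)·(1−e^(−0.04t))/4.15;  IBU = (α/100)·m·U·1000/V;  BU:GU = IBU/GP
U = 1.65·0.000125^(45/1000)·(1−e^(−0.04·51))/4.15 = 0.2308
IBU = (14.8/100)·16·0.2308·1000/23.6 = 23.1618
BU:GU = 23.1618/45

0.5147


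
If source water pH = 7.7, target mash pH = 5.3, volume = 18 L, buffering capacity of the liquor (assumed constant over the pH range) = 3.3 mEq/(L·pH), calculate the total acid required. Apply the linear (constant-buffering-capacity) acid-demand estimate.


acid = buffering capacity · (pH_source − pH_target) · V
acid = 3.3 · (7.7 − 5.3) · 18

142.5600 mEq


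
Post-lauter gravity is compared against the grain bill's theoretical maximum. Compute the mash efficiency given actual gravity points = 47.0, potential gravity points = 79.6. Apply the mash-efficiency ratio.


efficiency = actual / potential × 100
efficiency = 47.0 / 79.6 × 100

59.0452 %


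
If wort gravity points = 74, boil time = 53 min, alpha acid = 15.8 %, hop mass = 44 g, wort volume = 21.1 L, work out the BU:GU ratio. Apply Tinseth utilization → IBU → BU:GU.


U = 1.65·0.000125^(GP/1000)·(1−e^(−0.04t))/4.15;  IBU = (α/100)·m·U·1000/V;  BU:GU = IBU/GP
U = 1.65·0.000125^(74/1000)·(1−e^(−0.04·53))/4.15 = 0.1799
IBU = (15.8/100)·44·0.1799·1000/21.1 = 59.2791
BU:GU = 59.2791/74

0.8011


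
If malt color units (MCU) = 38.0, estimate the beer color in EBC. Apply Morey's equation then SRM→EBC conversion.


SRM = 1.4922·MCU^0.6859;  EBC = SRM·1.97
SRM = 1.4922·38.0^0.6859 = 18.0884
EBC = 18.0884·1.97

35.6342 EBC


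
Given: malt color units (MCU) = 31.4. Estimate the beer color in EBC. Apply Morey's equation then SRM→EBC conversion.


SRM = 1.4922·MCU^0.6859;  EBC = SRM·1.97
SRM = 1.4922·31.4^0.6859 = 15.8698
EBC = 15.8698·1.97

31.2635 EBC


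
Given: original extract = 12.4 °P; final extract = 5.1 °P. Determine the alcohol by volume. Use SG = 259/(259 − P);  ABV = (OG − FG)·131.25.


OG = 259/(259 − 12.4) = 1.0503
FG = 259/(259 − 5.1) = 1.0201
ABV = (1.0503 − 1.0201)·131.25

3.9634 % ABV


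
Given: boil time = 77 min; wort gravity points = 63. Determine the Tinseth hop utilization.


U = 1.65·0.000125^(GP/1000) · (1 − e^(−0.04·t))/4.15
bigness = 1.65·0.000125^(63/1000) = 0.9367
boil_factor = (1 − e^(−0.04·77))/4.15 = 0.2299
U = 0.9367 · 0.2299

0.2153


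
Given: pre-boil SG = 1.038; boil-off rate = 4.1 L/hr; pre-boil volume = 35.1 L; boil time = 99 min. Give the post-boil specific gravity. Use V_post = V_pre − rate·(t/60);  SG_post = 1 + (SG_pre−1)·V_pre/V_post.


V_post = 35.1 − 4.1·(99/60) = 28.3350
SG_post = 1 + (1.038 − 1)·35.1/28.3350

1.0471


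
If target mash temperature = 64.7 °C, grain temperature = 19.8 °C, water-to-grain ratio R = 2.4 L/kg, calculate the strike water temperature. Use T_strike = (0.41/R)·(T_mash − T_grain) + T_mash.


T_strike = (0.41/2.4)·(64.7 − 19.8) + 64.7

72.3704 °C


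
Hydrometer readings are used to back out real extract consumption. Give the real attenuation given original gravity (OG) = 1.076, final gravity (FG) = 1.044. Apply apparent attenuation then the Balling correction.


AA = (OG−FG)/(OG−1)·100;  RA = AA·0.8192
AA = (1.076 − 1.044)/(1.076 − 1)·100 = 42.1053
RA = 42.1053·0.8192

34.4926 %


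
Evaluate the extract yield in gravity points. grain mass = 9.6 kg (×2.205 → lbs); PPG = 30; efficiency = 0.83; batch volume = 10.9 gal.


points = lbs × PPG × eff / vol
lbs = 9.6 × 2.205 = 21.1680
points = 21.1680 × 30 × 0.83 / 10.9

48.3563 points


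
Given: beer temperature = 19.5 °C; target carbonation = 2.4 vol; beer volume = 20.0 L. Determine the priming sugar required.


residual = 14.695·(0.01821 + 0.09011·e^(−0.04·T));  sugar = (target − residual)·4.0·V
residual = 14.695·(0.01821 + 0.09011·e^(−0.04·19.5)) = 0.8746
sugar = (2.4 − 0.8746)·4.0·20.0

122.0319 g


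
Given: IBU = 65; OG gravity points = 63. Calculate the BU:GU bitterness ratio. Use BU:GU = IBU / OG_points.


BU:GU = 65 / 63

1.0317


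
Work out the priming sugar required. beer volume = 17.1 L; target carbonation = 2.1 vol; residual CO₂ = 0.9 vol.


sugar = (target − residual)·4.0·V
sugar = (2.1 − 0.9)·4.0·17.1

82.0800 g


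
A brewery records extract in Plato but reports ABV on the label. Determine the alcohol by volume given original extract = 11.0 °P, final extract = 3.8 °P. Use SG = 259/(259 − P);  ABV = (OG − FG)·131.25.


OG = 259/(259 − 11.0) = 1.0444
FG = 259/(259 − 3.8) = 1.0149
ABV = (1.0444 − 1.0149)·131.25

3.8672 % ABV


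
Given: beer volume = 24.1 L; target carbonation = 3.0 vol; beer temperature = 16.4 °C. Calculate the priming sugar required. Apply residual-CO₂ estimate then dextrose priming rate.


residual = 14.695·(0.01821 + 0.09011·e^(−0.04·T));  sugar = (target − residual)·4.0·V
residual = 14.695·(0.01821 + 0.09011·e^(−0.04·16.4)) = 0.9547
sugar = (3.0 − 0.9547)·4.0·24.1

197.1634 g


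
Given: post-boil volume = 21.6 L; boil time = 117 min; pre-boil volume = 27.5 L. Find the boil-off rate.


rate = (V_pre − V_post) / (t_min/60)
rate = (27.5 − 21.6) / (117/60)

3.0256 L/hr


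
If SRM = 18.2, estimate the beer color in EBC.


EBC = SRM · 1.97
EBC = 18.2 · 1.97

35.8540 EBC


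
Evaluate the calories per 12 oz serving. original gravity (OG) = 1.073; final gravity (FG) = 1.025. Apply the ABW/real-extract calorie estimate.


ABW = (OG−FG)·131.25·0.79/FG;  °P = 259 − 259/SG (for OG→OE and FG→AE);  RE = 0.1808·OE + 0.8192·AE;  Cal = (6.9·ABW + 4·(RE−0.1))·FG·3.55
ABW = (1.073 − 1.025)·131.25·0.79/1.025 = 4.8556
OE = 259 − 259/1.073 = 17.6207 °P
AE = 259 − 259/1.025 = 6.3171 °P
RE = 0.1808·17.6207 + 0.8192·6.3171 = 8.3608 °P
Cal = (6.9·4.8556 + 4·(8.3608−0.1))·1.025·3.55

242.1471 kcal


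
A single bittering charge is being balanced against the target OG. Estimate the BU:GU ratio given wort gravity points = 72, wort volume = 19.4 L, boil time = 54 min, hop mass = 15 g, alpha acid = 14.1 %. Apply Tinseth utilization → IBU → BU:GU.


U = 1.65·0.000125^(GP/1000)·(1−e^(−0.04t))/4.15;  IBU = (α/100)·m·U·1000/V;  BU:GU = IBU/GP
U = 1.65·0.000125^(72/1000)·(1−e^(−0.04·54))/4.15 = 0.1842
IBU = (14.1/100)·15·0.1842·1000/19.4 = 20.0773
BU:GU = 20.0773/72

0.2789


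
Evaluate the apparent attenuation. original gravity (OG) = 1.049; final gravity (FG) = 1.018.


AA = (OG − FG)/(OG − 1) · 100
AA = (1.049 − 1.018)/(1.049 − 1) · 100

63.2653 %


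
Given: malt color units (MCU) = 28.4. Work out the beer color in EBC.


SRM = 1.4922·MCU^0.6859;  EBC = SRM·1.97
SRM = 1.4922·28.4^0.6859 = 14.8135
EBC = 14.8135·1.97

29.1826 EBC


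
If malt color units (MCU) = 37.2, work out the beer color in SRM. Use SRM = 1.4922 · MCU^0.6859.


SRM = 1.4922 · 37.2^0.6859

17.8264 SRM


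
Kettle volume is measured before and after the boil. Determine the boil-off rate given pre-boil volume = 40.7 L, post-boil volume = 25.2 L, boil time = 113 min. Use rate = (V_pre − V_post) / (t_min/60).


rate = (40.7 − 25.2) / (113/60)

8.2301 L/hr


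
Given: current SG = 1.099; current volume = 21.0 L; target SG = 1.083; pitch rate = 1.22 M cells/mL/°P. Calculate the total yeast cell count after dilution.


V_w = V·((SG_c−1)/(SG_t−1)−1);  °P = 259 − 259/SG_t;  cells = rate·(V+V_w)·°P
V_w = 21.0·((1.099−1)/(1.083−1)−1) = 4.0482
V_final = 21.0 + 4.0482 = 25.0482
°P = 259 − 259/1.083 = 19.8495
cells = 1.22·25.0482·19.8495

606.5766 billion cells


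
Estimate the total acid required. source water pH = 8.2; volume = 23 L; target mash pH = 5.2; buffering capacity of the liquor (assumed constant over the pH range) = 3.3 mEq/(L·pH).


acid = buffering capacity · (pH_source − pH_target) · V
acid = 3.3 · (8.2 − 5.2) · 23

227.7000 mEq


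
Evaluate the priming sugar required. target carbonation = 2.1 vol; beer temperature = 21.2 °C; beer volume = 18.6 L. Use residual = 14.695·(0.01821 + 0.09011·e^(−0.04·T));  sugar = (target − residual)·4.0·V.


residual = 14.695·(0.01821 + 0.09011·e^(−0.04·21.2)) = 0.8347
sugar = (2.1 − 0.8347)·4.0·18.6

94.1385 g


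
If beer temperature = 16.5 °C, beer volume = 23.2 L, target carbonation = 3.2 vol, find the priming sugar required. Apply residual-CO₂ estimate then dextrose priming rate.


residual = 14.695·(0.01821 + 0.09011·e^(−0.04·T));  sugar = (target − residual)·4.0·V
residual = 14.695·(0.01821 + 0.09011·e^(−0.04·16.5)) = 0.9520
sugar = (3.2 − 0.9520)·4.0·23.2

208.6150 g


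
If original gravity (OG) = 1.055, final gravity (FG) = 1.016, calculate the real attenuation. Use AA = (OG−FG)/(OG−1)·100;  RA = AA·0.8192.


AA = (1.055 − 1.016)/(1.055 − 1)·100 = 70.9091
RA = 70.9091·0.8192

58.0887 %


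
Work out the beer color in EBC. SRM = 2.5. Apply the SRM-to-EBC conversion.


EBC = SRM · 1.97
EBC = 2.5 · 1.97

4.9250 EBC


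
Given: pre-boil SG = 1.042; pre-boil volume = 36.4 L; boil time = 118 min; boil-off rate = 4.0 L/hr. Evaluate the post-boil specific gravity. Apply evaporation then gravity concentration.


V_post = V_pre − rate·(t/60);  SG_post = 1 + (SG_pre−1)·V_pre/V_post
V_post = 36.4 − 4.0·(118/60) = 28.5333
SG_post = 1 + (1.042 − 1)·36.4/28.5333

1.0536


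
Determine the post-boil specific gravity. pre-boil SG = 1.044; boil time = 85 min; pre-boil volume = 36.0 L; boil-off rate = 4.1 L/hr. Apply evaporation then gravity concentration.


V_post = V_pre − rate·(t/60);  SG_post = 1 + (SG_pre−1)·V_pre/V_post
V_post = 36.0 − 4.1·(85/60) = 30.1917
SG_post = 1 + (1.044 − 1)·36.0/30.1917

1.0525


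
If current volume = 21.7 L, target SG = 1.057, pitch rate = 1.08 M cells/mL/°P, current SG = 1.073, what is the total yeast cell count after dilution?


V_w = V·((SG_c−1)/(SG_t−1)−1);  °P = 259 − 259/SG_t;  cells = rate·(V+V_w)·°P
V_w = 21.7·((1.073−1)/(1.057−1)−1) = 6.0912
V_final = 21.7 + 6.0912 = 27.7912
°P = 259 − 259/1.057 = 13.9669
cells = 1.08·27.7912·13.9669

419.2095 billion cells


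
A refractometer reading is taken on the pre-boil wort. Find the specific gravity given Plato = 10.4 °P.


SG = 259/(259 − P)
SG = 259/(259 − 10.4)

1.0418


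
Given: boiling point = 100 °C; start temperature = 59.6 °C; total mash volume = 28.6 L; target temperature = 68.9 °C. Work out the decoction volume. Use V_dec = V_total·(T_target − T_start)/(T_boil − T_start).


V_dec = 28.6·(68.9 − 59.6)/(100 − 59.6)

6.5837 L


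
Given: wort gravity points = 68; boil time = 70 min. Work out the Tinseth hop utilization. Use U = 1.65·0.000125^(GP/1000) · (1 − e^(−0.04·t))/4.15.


bigness = 1.65·0.000125^(68/1000) = 0.8955
boil_factor = (1 − e^(−0.04·70))/4.15 = 0.2263
U = 0.8955 · 0.2263

0.2027


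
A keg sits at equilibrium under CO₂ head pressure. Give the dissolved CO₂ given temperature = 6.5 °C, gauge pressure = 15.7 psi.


vols = (P + 14.695)·(0.01821 + 0.09011·e^(−0.04·T))
vols = (15.7 + 14.695)·(0.01821 + 0.09011·e^(−0.04·6.5))

2.6653 volumes


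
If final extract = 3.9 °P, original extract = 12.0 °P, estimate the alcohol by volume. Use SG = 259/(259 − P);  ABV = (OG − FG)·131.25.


OG = 259/(259 − 12.0) = 1.0486
FG = 259/(259 − 3.9) = 1.0153
ABV = (1.0486 − 1.0153)·131.25

4.3700 % ABV


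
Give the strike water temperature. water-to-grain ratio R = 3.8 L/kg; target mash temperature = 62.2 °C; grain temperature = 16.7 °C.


T_strike = (0.41/R)·(T_mash − T_grain) + T_mash
T_strike = (0.41/3.8)·(62.2 − 16.7) + 62.2

67.1092 °C


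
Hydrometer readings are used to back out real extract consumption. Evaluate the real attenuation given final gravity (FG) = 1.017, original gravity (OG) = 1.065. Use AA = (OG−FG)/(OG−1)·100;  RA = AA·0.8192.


AA = (1.065 − 1.017)/(1.065 − 1)·100 = 73.8462
RA = 73.8462·0.8192

60.4948 %


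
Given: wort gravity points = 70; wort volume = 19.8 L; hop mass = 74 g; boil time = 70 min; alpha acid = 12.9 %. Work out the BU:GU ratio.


U = 1.65·0.000125^(GP/1000)·(1−e^(−0.04t))/4.15;  IBU = (α/100)·m·U·1000/V;  BU:GU = IBU/GP
U = 1.65·0.000125^(70/1000)·(1−e^(−0.04·70))/4.15 = 0.1991
IBU = (12.9/100)·74·0.1991·1000/19.8 = 95.9686
BU:GU = 95.9686/70

1.3710


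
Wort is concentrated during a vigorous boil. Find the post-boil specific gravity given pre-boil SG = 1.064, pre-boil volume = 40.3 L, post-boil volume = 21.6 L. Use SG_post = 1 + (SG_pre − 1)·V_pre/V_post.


pts_pre = (1.064 − 1)·1000 = 64.0000
pts_post = 64.0000·40.3/21.6 = 119.4074
SG_post = 1 + 119.4074/1000

1.1194


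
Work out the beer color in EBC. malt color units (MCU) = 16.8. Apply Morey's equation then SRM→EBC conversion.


SRM = 1.4922·MCU^0.6859;  EBC = SRM·1.97
SRM = 1.4922·16.8^0.6859 = 10.3340
EBC = 10.3340·1.97

20.3579 EBC


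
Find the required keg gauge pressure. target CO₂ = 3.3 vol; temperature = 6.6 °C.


psi = vols/(0.01821 + 0.09011·e^(−0.04·T)) − 14.695
psi = 3.3/(0.01821 + 0.09011·e^(−0.04·6.6)) − 14.695

23.0572 psi


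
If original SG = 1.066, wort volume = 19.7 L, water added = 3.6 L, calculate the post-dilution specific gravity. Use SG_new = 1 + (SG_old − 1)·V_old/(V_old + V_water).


pts = (1.066 − 1)·1000·19.7/(19.7 + 3.6) = 55.8026
SG_new = 1 + 55.8026/1000

1.0558


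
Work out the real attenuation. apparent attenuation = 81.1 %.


RA = AA · 0.8192
RA = 81.1 · 0.8192

66.4371 %


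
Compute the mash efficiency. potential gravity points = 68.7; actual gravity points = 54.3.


efficiency = actual / potential × 100
efficiency = 54.3 / 68.7 × 100

79.0393 %


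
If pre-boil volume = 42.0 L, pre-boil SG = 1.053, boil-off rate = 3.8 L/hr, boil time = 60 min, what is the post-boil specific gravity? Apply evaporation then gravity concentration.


V_post = V_pre − rate·(t/60);  SG_post = 1 + (SG_pre−1)·V_pre/V_post
V_post = 42.0 − 3.8·(60/60) = 38.2000
SG_post = 1 + (1.053 − 1)·42.0/38.2000

1.0583


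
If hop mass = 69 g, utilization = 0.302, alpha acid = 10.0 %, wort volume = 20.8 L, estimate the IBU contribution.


IBU = (α/100)·mass·U·1000 / V
IBU = (10.0/100)·69·0.302·1000 / 20.8

100.1827 IBU


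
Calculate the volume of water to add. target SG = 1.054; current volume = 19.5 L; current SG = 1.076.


V_water = V·((SG_curr − 1)/(SG_target − 1) − 1)
V_water = 19.5·((1.076 − 1)/(1.054 − 1) − 1)

7.9444 L


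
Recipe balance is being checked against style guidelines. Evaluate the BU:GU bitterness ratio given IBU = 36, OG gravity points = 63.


BU:GU = IBU / OG_points
BU:GU = 36 / 63

0.5714


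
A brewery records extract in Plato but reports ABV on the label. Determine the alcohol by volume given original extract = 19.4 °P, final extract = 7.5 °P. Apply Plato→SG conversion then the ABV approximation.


SG = 259/(259 − P);  ABV = (OG − FG)·131.25
OG = 259/(259 − 19.4) = 1.0810
FG = 259/(259 − 7.5) = 1.0298
ABV = (1.0810 − 1.0298)·131.25

6.7131 % ABV


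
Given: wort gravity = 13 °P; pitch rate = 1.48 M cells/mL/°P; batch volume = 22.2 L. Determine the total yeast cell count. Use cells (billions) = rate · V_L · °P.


cells = 1.48 · 22.2 · 13

427.1280 billion cells


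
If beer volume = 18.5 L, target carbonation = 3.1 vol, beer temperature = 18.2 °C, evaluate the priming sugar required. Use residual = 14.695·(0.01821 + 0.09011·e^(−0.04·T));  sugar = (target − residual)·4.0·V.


residual = 14.695·(0.01821 + 0.09011·e^(−0.04·18.2)) = 0.9070
sugar = (3.1 − 0.9070)·4.0·18.5

162.2819 g


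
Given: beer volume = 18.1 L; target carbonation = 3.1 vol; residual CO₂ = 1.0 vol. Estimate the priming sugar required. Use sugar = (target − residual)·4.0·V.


sugar = (3.1 − 1.0)·4.0·18.1

152.0400 g


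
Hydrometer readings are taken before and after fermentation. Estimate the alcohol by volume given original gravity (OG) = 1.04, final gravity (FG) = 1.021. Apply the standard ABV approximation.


ABV = (OG − FG) · 131.25
ABV = (1.04 − 1.021) · 131.25

2.4938 % ABV


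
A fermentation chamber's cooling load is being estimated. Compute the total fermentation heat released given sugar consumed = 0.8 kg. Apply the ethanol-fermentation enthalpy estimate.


Q = m_sugar · 590 kJ/kg
Q = 0.8 · 590

472.0000 kJ


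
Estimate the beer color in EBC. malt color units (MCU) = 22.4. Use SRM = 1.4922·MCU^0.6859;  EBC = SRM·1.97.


SRM = 1.4922·22.4^0.6859 = 12.5882
EBC = 12.5882·1.97

24.7987 EBC


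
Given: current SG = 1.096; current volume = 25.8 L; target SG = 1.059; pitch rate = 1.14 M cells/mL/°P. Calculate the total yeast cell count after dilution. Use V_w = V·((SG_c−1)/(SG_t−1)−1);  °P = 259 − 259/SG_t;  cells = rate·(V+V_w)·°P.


V_w = 25.8·((1.096−1)/(1.059−1)−1) = 16.1797
V_final = 25.8 + 16.1797 = 41.9797
°P = 259 − 259/1.059 = 14.4297
cells = 1.14·41.9797·14.4297

690.5571 billion cells


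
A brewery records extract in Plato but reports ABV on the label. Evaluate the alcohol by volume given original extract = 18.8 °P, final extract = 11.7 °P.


SG = 259/(259 − P);  ABV = (OG − FG)·131.25
OG = 259/(259 − 18.8) = 1.0783
FG = 259/(259 − 11.7) = 1.0473
ABV = (1.0783 − 1.0473)·131.25

4.0631 % ABV


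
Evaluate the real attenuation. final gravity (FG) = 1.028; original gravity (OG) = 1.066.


AA = (OG−FG)/(OG−1)·100;  RA = AA·0.8192
AA = (1.066 − 1.028)/(1.066 − 1)·100 = 57.5758
RA = 57.5758·0.8192

47.1661 %


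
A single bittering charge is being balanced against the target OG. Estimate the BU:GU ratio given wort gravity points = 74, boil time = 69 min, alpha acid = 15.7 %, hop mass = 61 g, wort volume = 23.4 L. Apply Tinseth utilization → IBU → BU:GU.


U = 1.65·0.000125^(GP/1000)·(1−e^(−0.04t))/4.15;  IBU = (α/100)·m·U·1000/V;  BU:GU = IBU/GP
U = 1.65·0.000125^(74/1000)·(1−e^(−0.04·69))/4.15 = 0.1915
IBU = (15.7/100)·61·0.1915·1000/23.4 = 78.3836
BU:GU = 78.3836/74

1.0592


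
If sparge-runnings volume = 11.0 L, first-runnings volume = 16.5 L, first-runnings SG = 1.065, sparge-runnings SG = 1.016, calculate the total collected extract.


total = Σ (SG_i − 1)·1000·V_i
first = (1.065 − 1)·1000·16.5 = 1072.5000
sparge = (1.016 − 1)·1000·11.0 = 176.0000
total = 1072.5000 + 176.0000

1248.5000 gravity·L
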